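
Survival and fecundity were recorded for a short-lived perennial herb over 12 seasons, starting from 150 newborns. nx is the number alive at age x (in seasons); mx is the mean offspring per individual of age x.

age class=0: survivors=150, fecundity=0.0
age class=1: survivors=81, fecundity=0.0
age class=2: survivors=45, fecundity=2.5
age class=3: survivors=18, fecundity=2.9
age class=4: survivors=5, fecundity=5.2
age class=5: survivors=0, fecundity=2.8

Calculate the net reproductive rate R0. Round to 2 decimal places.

lx = nx/n0 = nx/150: 1, 0.54, 0.3, 0.12, 0.03333…, 0
lx·mx by age: 0, 0, 0.75, 0.348, 0.173333…, 0
R0 = Σ lx·mx = 1.271333… → 1.27

1.27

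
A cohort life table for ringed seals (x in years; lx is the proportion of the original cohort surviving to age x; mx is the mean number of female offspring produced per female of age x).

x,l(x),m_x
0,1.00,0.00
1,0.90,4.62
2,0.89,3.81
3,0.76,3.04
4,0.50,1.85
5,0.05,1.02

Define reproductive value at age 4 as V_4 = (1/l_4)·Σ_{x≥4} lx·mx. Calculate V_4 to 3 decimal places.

1.952

lx·mx for x ≥ 4: 0.925, 0.051 → sum = 0.976
V_4 = 0.976 / l_4 = 0.976 / 0.5 = 1.952 → 1.952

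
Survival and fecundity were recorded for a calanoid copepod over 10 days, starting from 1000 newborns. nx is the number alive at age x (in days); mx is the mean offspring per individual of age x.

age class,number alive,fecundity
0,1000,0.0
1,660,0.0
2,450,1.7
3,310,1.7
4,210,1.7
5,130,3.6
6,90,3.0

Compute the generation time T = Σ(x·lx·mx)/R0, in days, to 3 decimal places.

3.561

lx = nx/n0 = nx/1000: 1, 0.66, 0.45, 0.31, 0.21, 0.13, 0.09
lx·mx: 0, 0, 0.765, 0.527, 0.357, 0.468, 0.27 → R0 = 2.387
x·lx·mx: 0, 0, 1.53, 1.581, 1.428, 2.34, 1.62 → Σ = 8.499
T = 8.499 / 2.387 = 3.560536… → 3.561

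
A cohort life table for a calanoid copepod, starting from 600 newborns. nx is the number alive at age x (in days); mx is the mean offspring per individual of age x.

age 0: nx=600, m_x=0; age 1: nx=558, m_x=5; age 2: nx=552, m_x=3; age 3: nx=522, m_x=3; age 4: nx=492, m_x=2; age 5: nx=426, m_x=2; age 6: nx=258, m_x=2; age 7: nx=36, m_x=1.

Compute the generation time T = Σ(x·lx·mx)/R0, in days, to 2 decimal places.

lx = nx/n0 = nx/600: 1, 0.93, 0.92, 0.87, 0.82, 0.71, 0.43, 0.06
lx·mx: 0, 4.65, 2.76, 2.61, 1.64, 1.42, 0.86, 0.06 → R0 = 14
x·lx·mx: 0, 4.65, 5.52, 7.83, 6.56, 7.1, 5.16, 0.42 → Σ = 37.24
T = 37.24 / 14 = 2.66 → 2.66

2.66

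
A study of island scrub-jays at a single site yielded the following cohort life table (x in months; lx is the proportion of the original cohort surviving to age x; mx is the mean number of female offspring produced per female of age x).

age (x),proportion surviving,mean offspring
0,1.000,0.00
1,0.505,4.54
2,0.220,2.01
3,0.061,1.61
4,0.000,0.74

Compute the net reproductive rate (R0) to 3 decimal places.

2.833

lx·mx by age: 0, 2.2927, 0.4422, 0.09821, 0
R0 = Σ lx·mx = 2.83311 → 2.833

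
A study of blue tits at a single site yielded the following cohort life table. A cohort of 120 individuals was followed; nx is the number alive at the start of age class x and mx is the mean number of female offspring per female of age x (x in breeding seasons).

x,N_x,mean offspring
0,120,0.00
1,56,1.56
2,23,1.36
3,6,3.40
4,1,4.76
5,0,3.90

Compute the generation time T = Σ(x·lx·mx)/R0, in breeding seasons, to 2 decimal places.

lx = nx/n0 = nx/120: 1, 0.46667…, 0.19167…, 0.05, 0.00833…, 0
lx·mx: 0, 0.728…, 0.260667…, 0.17, 0.039667…, 0 → R0 = 1.198333…
x·lx·mx: 0, 0.728…, 0.521333…, 0.51, 0.158667…, 0 → Σ = 1.918…
T = 1.918… / 1.198333… = 1.600556… → 1.60

1.60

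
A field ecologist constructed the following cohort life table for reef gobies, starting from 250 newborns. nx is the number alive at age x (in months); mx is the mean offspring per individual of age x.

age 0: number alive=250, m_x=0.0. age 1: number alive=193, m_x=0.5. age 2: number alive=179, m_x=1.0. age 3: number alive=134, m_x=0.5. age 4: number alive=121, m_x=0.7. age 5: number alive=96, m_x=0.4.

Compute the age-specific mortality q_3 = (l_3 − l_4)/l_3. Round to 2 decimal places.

0.10

lx = nx/n0 = nx/250: 1, 0.772, 0.716, 0.536, 0.484, 0.384
q_3 = (l_3 − l_4) / l_3 = (0.536 − 0.484) / 0.536
     = 0.052 / 0.536 = 0.097015… → 0.10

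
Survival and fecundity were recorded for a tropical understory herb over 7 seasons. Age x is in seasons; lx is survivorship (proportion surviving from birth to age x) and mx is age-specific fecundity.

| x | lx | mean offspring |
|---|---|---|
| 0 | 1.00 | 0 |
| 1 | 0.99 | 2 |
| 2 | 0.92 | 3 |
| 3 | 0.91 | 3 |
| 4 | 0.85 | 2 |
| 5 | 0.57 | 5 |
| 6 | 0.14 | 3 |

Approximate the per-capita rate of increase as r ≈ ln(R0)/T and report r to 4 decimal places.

R0 = Σ lx·mx = 0 + 1.98 + 2.76 + 2.73 + 1.7 + 2.85 + 0.42 = 12.44
Σ x·lx·mx = 39.26; T = 39.26/12.44 = 3.15595…
r ≈ ln(R0)/T = ln(12.44)/3.15595… = 0.798783… → 0.7988

0.7988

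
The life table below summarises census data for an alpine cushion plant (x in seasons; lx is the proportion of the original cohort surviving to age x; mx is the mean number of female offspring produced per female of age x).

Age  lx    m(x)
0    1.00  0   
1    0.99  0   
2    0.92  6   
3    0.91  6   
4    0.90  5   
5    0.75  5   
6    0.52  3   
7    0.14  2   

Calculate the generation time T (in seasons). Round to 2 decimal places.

lx·mx: 0, 0, 5.52, 5.46, 4.5, 3.75, 1.56, 0.28 → R0 = 21.07
x·lx·mx: 0, 0, 11.04, 16.38, 18, 18.75, 9.36, 1.96 → Σ = 75.49
T = 75.49 / 21.07 = 3.582819… → 3.58

3.58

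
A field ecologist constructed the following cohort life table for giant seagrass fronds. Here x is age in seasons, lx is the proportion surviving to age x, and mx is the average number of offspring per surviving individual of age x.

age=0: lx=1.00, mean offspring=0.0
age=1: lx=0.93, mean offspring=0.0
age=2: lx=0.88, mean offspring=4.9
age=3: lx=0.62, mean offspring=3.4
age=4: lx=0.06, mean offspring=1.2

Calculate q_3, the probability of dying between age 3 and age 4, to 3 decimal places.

q_3 = (l_3 − l_4) / l_3 = (0.62 − 0.06) / 0.62
     = 0.56 / 0.62 = 0.903226… → 0.903

0.903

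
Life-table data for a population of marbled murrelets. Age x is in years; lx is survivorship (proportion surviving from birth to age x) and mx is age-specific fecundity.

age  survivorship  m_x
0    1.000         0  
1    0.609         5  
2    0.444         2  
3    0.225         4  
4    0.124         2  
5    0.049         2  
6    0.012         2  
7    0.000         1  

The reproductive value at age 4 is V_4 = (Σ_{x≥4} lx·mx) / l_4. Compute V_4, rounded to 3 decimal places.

lx·mx for x ≥ 4: 0.248, 0.098, 0.024, 0 → sum = 0.37
V_4 = 0.37 / l_4 = 0.37 / 0.124 = 2.983871… → 2.984

2.984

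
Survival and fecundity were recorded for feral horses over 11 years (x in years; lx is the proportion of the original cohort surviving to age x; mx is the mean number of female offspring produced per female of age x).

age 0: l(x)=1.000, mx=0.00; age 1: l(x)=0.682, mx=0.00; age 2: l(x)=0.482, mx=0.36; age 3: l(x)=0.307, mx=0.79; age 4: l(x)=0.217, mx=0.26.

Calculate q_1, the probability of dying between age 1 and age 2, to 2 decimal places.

0.29

q_1 = (l_1 − l_2) / l_1 = (0.682 − 0.482) / 0.682
     = 0.2 / 0.682 = 0.293255… → 0.29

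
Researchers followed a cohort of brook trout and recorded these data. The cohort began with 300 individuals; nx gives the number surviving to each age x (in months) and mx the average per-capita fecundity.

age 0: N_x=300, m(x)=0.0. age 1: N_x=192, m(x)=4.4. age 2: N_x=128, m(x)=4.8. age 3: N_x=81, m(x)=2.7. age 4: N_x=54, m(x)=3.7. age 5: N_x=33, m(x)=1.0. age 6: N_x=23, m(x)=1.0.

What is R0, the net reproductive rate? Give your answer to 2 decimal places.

6.45

lx = nx/n0 = nx/300: 1, 0.64, 0.42667…, 0.27, 0.18, 0.11, 0.07667…
lx·mx by age: 0, 2.816, 2.048…, 0.729, 0.666, 0.11, 0.076667…
R0 = Σ lx·mx = 6.445667… → 6.45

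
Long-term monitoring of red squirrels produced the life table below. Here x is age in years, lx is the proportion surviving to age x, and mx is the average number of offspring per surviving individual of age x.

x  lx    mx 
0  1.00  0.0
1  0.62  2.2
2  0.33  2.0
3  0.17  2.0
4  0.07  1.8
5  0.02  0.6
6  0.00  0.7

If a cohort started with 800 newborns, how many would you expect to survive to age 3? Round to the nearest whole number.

136

Expected survivors = N0 · l_3 = 800 × 0.17 = 136 → 136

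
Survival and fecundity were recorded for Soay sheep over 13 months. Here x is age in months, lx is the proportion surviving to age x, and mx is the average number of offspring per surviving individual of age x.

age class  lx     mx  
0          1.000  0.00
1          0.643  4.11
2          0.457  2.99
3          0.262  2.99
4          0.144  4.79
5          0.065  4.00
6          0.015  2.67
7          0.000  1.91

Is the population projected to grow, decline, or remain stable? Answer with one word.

R0 = Σ lx·mx = 0 + 2.64273 + 1.36643 + 0.78338 + 0.68976 + 0.26 + 0.04005 + 0 = 5.78235
R0 > 1, so the population is growing.

growing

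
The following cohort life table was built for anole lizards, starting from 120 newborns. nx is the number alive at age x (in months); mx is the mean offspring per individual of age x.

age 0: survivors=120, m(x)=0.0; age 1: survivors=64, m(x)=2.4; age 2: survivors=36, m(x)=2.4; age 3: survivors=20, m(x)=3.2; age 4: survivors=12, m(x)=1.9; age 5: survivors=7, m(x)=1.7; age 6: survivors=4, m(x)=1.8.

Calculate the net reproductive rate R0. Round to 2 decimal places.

lx = nx/n0 = nx/120: 1, 0.53333…, 0.3, 0.16667…, 0.1, 0.05833…, 0.03333…
lx·mx by age: 0, 1.28…, 0.72, 0.533333…, 0.19, 0.099167…, 0.06…
R0 = Σ lx·mx = 2.8825… → 2.88

2.88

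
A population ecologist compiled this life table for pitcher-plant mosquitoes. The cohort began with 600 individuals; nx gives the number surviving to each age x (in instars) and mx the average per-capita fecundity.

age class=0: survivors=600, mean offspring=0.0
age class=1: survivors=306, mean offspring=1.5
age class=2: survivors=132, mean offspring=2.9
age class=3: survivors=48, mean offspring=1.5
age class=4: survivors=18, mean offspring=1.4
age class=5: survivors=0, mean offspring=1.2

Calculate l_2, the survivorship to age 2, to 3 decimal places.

l_2 = n_2/n_0 = 132/600 = 0.22 → 0.220

0.220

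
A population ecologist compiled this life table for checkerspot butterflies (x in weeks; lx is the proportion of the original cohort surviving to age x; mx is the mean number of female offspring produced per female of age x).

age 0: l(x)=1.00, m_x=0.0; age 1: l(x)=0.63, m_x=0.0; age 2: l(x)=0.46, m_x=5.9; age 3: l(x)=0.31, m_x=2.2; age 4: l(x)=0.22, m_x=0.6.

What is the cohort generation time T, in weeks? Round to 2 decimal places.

lx·mx: 0, 0, 2.714, 0.682, 0.132 → R0 = 3.528
x·lx·mx: 0, 0, 5.428, 2.046, 0.528 → Σ = 8.002
T = 8.002 / 3.528 = 2.268141… → 2.27

2.27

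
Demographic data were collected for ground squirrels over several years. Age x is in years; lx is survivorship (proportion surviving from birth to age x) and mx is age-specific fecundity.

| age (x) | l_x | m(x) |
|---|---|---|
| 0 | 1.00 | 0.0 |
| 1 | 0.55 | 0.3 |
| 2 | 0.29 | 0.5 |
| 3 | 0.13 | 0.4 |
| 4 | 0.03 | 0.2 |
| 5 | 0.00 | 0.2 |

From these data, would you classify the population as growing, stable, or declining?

R0 = Σ lx·mx = 0 + 0.165 + 0.145 + 0.052 + 0.006 + 0 = 0.368
R0 < 1, so the population is declining.

declining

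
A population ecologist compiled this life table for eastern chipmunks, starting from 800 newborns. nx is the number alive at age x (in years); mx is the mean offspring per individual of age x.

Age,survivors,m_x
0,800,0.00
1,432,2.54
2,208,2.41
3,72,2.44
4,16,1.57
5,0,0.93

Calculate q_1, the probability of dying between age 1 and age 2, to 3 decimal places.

lx = nx/n0 = nx/800: 1, 0.54, 0.26, 0.09, 0.02, 0
q_1 = (l_1 − l_2) / l_1 = (0.54 − 0.26) / 0.54
     = 0.28 / 0.54 = 0.518519… → 0.519

0.519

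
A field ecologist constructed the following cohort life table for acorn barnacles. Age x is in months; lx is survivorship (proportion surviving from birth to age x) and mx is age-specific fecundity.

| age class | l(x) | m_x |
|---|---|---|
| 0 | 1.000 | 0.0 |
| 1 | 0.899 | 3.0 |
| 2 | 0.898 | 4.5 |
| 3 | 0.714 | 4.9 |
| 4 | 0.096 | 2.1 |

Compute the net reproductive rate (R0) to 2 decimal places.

lx·mx by age: 0, 2.697, 4.041, 3.4986, 0.2016
R0 = Σ lx·mx = 10.4382 → 10.44

10.44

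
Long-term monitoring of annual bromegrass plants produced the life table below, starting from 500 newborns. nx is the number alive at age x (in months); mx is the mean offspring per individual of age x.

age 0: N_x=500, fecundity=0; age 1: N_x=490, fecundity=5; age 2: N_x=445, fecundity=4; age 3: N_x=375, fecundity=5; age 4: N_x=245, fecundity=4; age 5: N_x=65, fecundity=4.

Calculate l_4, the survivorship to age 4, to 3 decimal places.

l_4 = n_4/n_0 = 245/500 = 0.49 → 0.490

0.490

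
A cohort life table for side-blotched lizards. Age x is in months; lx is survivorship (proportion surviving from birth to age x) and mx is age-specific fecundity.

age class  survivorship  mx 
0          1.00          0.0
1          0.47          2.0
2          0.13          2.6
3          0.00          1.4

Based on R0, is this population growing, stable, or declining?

growing

R0 = Σ lx·mx = 0 + 0.94 + 0.338 + 0 = 1.278
R0 > 1, so the population is growing.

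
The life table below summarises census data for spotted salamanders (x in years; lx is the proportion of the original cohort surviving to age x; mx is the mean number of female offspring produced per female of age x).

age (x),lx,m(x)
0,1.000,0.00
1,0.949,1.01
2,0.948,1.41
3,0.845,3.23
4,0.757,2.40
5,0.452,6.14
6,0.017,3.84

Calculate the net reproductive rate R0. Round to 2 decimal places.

lx·mx by age: 0, 0.95849, 1.33668, 2.72935, 1.8168, 2.77528, 0.06528
R0 = Σ lx·mx = 9.68188 → 9.68

9.68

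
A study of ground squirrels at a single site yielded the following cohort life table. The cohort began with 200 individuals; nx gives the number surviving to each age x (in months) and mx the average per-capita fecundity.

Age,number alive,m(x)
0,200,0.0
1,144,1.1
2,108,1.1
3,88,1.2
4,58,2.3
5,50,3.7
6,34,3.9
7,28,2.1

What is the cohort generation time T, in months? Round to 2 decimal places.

lx = nx/n0 = nx/200: 1, 0.72, 0.54, 0.44, 0.29, 0.25, 0.17, 0.14
lx·mx: 0, 0.792, 0.594, 0.528, 0.667, 0.925, 0.663, 0.294 → R0 = 4.463
x·lx·mx: 0, 0.792, 1.188, 1.584, 2.668, 4.625, 3.978, 2.058 → Σ = 16.893
T = 16.893 / 4.463 = 3.785122… → 3.79

3.79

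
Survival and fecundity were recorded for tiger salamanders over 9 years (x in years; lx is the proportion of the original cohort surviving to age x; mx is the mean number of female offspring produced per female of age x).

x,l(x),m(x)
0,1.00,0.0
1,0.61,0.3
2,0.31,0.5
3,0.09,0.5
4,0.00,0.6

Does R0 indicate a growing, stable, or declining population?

declining

R0 = Σ lx·mx = 0 + 0.183 + 0.155 + 0.045 + 0 = 0.383
R0 < 1, so the population is declining.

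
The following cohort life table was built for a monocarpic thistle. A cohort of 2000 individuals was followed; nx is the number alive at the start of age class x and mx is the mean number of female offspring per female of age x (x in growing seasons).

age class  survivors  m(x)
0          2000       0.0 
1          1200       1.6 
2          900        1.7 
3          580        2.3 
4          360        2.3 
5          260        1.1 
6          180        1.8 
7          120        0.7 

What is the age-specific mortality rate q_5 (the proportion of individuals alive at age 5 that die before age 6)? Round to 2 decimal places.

lx = nx/n0 = nx/2000: 1, 0.6, 0.45, 0.29, 0.18, 0.13, 0.09, 0.06
q_5 = (l_5 − l_6) / l_5 = (0.13 − 0.09) / 0.13
     = 0.04 / 0.13 = 0.307692… → 0.31

0.31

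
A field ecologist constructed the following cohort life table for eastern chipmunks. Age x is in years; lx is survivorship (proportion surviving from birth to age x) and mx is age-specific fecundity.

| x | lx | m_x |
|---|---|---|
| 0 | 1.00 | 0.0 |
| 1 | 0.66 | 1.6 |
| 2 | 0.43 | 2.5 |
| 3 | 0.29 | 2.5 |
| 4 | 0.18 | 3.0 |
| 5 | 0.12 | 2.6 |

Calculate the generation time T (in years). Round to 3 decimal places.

2.454

lx·mx: 0, 1.056, 1.075, 0.725, 0.54, 0.312 → R0 = 3.708
x·lx·mx: 0, 1.056, 2.15, 2.175, 2.16, 1.56 → Σ = 9.101
T = 9.101 / 3.708 = 2.454423… → 2.454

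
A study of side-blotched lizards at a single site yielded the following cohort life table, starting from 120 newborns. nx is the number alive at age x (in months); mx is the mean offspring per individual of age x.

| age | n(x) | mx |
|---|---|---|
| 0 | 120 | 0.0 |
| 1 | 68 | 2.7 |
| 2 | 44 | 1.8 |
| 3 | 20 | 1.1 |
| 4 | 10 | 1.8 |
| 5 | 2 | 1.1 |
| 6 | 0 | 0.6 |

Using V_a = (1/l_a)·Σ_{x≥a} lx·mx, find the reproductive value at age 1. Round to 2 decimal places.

4.49

lx = nx/n0 = nx/120: 1, 0.56667…, 0.36667…, 0.16667…, 0.08333…, 0.01667…, 0
lx·mx for x ≥ 1: 1.53…, 0.66…, 0.183333…, 0.15…, 0.018333…, 0 → sum = 2.541667…
V_1 = 2.541667… / l_1 = 2.541667… / 0.566667… = 4.485294… → 4.49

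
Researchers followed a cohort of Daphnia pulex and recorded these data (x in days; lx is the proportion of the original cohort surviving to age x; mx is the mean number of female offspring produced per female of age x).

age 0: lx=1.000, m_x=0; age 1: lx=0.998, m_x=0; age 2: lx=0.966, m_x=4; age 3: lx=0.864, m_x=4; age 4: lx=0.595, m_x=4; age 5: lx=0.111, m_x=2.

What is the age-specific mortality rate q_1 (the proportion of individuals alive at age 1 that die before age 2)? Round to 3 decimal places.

0.032

q_1 = (l_1 − l_2) / l_1 = (0.998 − 0.966) / 0.998
     = 0.032 / 0.998 = 0.032064… → 0.032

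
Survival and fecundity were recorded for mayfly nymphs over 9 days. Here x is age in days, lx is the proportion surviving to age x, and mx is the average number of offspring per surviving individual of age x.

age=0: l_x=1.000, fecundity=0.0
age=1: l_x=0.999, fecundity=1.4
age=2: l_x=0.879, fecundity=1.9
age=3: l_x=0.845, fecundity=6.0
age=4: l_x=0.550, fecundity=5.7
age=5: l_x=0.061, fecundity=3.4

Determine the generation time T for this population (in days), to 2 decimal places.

2.92

lx·mx: 0, 1.3986, 1.6701, 5.07, 3.135, 0.2074 → R0 = 11.4811
x·lx·mx: 0, 1.3986, 3.3402, 15.21, 12.54, 1.037 → Σ = 33.5258
T = 33.5258 / 11.4811 = 2.920086… → 2.92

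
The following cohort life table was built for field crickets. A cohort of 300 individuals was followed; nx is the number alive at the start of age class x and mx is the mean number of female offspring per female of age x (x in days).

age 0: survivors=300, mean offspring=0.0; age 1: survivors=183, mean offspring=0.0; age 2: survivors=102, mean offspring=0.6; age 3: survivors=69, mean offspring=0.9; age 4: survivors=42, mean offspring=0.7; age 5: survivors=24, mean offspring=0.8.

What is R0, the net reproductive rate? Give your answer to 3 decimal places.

0.573

lx = nx/n0 = nx/300: 1, 0.61, 0.34, 0.23, 0.14, 0.08
lx·mx by age: 0, 0, 0.204, 0.207, 0.098, 0.064
R0 = Σ lx·mx = 0.573 → 0.573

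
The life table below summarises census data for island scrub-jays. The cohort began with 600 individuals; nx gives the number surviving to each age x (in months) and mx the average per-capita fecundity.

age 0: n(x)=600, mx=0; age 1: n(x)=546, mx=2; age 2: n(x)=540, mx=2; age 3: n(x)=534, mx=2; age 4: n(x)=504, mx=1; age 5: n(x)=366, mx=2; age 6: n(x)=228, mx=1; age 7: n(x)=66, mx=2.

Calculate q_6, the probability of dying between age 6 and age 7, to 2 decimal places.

0.71

lx = nx/n0 = nx/600: 1, 0.91, 0.9, 0.89, 0.84, 0.61, 0.38, 0.11
q_6 = (l_6 − l_7) / l_6 = (0.38 − 0.11) / 0.38
     = 0.27 / 0.38 = 0.710526… → 0.71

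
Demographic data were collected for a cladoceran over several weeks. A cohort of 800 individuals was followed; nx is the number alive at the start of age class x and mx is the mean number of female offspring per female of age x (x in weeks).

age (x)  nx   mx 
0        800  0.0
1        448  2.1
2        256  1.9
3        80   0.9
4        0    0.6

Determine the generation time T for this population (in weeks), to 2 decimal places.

lx = nx/n0 = nx/800: 1, 0.56, 0.32, 0.1, 0
lx·mx: 0, 1.176, 0.608, 0.09, 0 → R0 = 1.874
x·lx·mx: 0, 1.176, 1.216, 0.27, 0 → Σ = 2.662
T = 2.662 / 1.874 = 1.420491… → 1.42

1.42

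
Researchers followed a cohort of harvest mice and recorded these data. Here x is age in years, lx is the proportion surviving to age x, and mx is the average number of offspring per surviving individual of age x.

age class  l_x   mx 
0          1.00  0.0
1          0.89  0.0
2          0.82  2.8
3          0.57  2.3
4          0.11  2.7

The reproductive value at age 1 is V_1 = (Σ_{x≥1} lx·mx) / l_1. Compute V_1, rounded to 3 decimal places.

lx·mx for x ≥ 1: 0, 2.296, 1.311, 0.297 → sum = 3.904
V_1 = 3.904 / l_1 = 3.904 / 0.89 = 4.386517… → 4.387

4.387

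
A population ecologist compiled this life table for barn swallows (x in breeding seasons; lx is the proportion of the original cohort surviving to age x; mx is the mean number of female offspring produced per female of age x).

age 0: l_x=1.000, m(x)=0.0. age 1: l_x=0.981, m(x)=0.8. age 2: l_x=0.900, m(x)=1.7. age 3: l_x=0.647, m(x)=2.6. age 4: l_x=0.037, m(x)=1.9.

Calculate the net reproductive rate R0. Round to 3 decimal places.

lx·mx by age: 0, 0.7848, 1.53, 1.6822, 0.0703
R0 = Σ lx·mx = 4.0673 → 4.067

4.067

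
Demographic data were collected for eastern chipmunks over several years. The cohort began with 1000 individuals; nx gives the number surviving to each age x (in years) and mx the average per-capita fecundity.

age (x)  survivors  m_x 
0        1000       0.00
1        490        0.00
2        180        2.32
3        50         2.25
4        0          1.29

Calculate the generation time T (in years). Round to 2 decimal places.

2.21

lx = nx/n0 = nx/1000: 1, 0.49, 0.18, 0.05, 0
lx·mx: 0, 0, 0.4176, 0.1125, 0 → R0 = 0.5301
x·lx·mx: 0, 0, 0.8352, 0.3375, 0 → Σ = 1.1727
T = 1.1727 / 0.5301 = 2.212224… → 2.21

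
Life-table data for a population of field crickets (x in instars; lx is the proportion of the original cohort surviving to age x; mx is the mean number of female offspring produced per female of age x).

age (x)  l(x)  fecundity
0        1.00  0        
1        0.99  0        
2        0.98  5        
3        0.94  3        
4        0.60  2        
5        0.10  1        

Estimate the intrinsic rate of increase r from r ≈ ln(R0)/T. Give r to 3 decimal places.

R0 = Σ lx·mx = 0 + 0 + 4.9 + 2.82 + 1.2 + 0.1 = 9.02
Σ x·lx·mx = 23.56; T = 23.56/9.02 = 2.61197…
r ≈ ln(R0)/T = ln(9.02)/2.61197… = 0.84206… → 0.842

0.842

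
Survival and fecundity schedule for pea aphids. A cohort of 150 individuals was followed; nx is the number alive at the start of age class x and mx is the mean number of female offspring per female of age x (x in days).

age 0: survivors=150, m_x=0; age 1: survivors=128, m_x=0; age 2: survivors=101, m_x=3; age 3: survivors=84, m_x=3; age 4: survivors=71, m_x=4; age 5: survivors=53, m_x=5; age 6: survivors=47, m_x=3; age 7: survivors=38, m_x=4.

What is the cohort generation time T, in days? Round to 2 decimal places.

lx = nx/n0 = nx/150: 1, 0.85333…, 0.67333…, 0.56, 0.47333…, 0.35333…, 0.31333…, 0.25333…
lx·mx: 0, 0, 2.02…, 1.68, 1.893333…, 1.766667…, 0.94…, 1.013333… → R0 = 9.313333…
x·lx·mx: 0, 0, 4.04…, 5.04, 7.573333…, 8.833333…, 5.64…, 7.093333… → Σ = 38.22…
T = 38.22… / 9.313333… = 4.103794… → 4.10

4.10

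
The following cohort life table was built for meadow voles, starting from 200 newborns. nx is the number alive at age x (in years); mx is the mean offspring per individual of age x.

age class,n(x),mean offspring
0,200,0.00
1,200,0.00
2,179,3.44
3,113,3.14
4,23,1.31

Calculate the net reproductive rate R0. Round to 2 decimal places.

lx = nx/n0 = nx/200: 1, 1, 0.895, 0.565, 0.115
lx·mx by age: 0, 0, 3.0788, 1.7741, 0.15065
R0 = Σ lx·mx = 5.00355 → 5.00

5.00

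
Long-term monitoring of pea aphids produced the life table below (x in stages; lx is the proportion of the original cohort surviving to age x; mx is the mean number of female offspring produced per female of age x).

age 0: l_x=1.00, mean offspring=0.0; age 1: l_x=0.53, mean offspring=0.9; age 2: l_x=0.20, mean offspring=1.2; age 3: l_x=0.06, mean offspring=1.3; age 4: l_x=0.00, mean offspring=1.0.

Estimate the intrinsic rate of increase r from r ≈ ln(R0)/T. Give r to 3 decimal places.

-0.153

R0 = Σ lx·mx = 0 + 0.477 + 0.24 + 0.078 + 0 = 0.795
Σ x·lx·mx = 1.191; T = 1.191/0.795 = 1.49811…
r ≈ ln(R0)/T = ln(0.795)/1.49811… = -0.15313… → -0.153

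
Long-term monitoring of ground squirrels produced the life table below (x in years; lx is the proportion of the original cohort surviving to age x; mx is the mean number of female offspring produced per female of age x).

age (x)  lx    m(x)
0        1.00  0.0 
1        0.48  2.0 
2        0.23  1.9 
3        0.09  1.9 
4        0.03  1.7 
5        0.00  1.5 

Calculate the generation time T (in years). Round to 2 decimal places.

1.58

lx·mx: 0, 0.96, 0.437, 0.171, 0.051, 0 → R0 = 1.619
x·lx·mx: 0, 0.96, 0.874, 0.513, 0.204, 0 → Σ = 2.551
T = 2.551 / 1.619 = 1.575664… → 1.58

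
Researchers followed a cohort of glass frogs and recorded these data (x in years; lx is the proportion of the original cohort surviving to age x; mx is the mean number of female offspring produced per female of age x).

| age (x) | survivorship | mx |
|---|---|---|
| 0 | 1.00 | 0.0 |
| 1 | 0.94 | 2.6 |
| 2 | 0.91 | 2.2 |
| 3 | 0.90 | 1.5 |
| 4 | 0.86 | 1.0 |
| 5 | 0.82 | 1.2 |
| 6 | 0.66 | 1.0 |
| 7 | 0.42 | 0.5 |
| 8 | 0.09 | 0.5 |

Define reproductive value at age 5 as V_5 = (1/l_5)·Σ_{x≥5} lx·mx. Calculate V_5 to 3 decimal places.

2.316

lx·mx for x ≥ 5: 0.984, 0.66, 0.21, 0.045 → sum = 1.899
V_5 = 1.899 / l_5 = 1.899 / 0.82 = 2.315854… → 2.316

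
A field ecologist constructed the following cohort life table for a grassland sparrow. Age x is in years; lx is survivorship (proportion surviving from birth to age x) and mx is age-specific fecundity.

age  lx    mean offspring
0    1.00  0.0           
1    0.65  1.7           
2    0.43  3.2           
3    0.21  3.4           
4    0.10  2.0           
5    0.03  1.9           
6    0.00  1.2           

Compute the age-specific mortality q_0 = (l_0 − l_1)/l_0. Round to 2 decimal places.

q_0 = (l_0 − l_1) / l_0 = (1 − 0.65) / 1
     = 0.35 / 1 = 0.35 → 0.35

0.35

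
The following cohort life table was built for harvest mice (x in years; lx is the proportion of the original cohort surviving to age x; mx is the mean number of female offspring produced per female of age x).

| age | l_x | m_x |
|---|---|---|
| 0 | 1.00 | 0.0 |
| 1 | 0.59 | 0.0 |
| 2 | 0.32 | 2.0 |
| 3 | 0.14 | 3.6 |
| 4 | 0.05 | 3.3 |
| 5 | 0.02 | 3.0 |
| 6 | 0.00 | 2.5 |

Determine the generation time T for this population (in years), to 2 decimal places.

2.74

lx·mx: 0, 0, 0.64, 0.504, 0.165, 0.06, 0 → R0 = 1.369
x·lx·mx: 0, 0, 1.28, 1.512, 0.66, 0.3, 0 → Σ = 3.752
T = 3.752 / 1.369 = 2.740687… → 2.74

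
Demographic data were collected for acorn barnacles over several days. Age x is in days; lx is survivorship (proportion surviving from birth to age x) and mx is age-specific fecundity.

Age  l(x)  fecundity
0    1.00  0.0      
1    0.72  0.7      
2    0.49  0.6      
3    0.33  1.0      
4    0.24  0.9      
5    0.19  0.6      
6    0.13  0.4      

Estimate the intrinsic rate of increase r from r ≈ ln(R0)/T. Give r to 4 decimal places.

R0 = Σ lx·mx = 0 + 0.504 + 0.294 + 0.33 + 0.216 + 0.114 + 0.052 = 1.51
Σ x·lx·mx = 3.828; T = 3.828/1.51 = 2.5351…
r ≈ ln(R0)/T = ln(1.51)/2.5351… = 0.162562… → 0.1626

0.1626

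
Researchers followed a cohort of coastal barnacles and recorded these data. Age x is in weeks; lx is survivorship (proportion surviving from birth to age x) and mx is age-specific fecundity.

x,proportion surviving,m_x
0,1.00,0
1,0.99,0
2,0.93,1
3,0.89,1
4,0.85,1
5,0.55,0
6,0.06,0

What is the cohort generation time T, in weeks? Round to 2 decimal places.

lx·mx: 0, 0, 0.93, 0.89, 0.85, 0, 0 → R0 = 2.67
x·lx·mx: 0, 0, 1.86, 2.67, 3.4, 0, 0 → Σ = 7.93
T = 7.93 / 2.67 = 2.970037… → 2.97

2.97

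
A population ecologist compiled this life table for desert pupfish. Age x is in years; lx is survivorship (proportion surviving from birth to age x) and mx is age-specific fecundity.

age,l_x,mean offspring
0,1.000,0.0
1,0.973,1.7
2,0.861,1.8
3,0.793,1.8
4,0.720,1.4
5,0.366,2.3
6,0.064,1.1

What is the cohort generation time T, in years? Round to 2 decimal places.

2.70

lx·mx: 0, 1.6541, 1.5498, 1.4274, 1.008, 0.8418, 0.0704 → R0 = 6.5515
x·lx·mx: 0, 1.6541, 3.0996, 4.2822, 4.032, 4.209, 0.4224 → Σ = 17.6993
T = 17.6993 / 6.5515 = 2.701565… → 2.70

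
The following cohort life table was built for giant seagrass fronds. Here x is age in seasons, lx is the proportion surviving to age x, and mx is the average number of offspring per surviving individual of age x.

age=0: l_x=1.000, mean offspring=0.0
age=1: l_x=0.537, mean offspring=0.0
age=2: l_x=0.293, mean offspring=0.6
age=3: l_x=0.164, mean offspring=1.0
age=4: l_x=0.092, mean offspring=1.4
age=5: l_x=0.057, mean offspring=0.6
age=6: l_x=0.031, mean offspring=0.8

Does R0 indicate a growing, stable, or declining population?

declining

R0 = Σ lx·mx = 0 + 0 + 0.1758 + 0.164 + 0.1288 + 0.0342 + 0.0248 = 0.5276
R0 < 1, so the population is declining.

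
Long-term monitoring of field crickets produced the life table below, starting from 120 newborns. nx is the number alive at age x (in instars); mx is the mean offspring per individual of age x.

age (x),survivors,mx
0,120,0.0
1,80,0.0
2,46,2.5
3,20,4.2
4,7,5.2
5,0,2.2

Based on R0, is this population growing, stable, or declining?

lx = nx/n0 = nx/120: 1, 0.66667…, 0.38333…, 0.16667…, 0.05833…, 0
R0 = Σ lx·mx = 0 + 0 + 0.958333… + 0.7… + 0.303333… + 0 = 1.961667…
R0 > 1, so the population is growing.

growing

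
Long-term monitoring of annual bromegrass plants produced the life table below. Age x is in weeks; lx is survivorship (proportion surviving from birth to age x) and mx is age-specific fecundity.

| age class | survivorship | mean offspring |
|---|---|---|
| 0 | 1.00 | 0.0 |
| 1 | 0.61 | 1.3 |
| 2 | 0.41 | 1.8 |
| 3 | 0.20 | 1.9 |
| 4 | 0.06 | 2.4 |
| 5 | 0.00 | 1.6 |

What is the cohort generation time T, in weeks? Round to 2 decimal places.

lx·mx: 0, 0.793, 0.738, 0.38, 0.144, 0 → R0 = 2.055
x·lx·mx: 0, 0.793, 1.476, 1.14, 0.576, 0 → Σ = 3.985
T = 3.985 / 2.055 = 1.939173… → 1.94

1.94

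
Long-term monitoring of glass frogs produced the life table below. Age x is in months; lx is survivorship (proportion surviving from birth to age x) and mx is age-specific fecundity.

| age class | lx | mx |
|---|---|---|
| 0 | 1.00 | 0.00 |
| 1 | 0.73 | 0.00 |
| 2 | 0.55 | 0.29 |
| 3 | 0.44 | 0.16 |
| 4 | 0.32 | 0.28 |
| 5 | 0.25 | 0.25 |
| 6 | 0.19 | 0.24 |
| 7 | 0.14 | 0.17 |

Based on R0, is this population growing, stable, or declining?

declining

R0 = Σ lx·mx = 0 + 0 + 0.1595 + 0.0704 + 0.0896 + 0.0625 + 0.0456 + 0.0238 = 0.4514
R0 < 1, so the population is declining.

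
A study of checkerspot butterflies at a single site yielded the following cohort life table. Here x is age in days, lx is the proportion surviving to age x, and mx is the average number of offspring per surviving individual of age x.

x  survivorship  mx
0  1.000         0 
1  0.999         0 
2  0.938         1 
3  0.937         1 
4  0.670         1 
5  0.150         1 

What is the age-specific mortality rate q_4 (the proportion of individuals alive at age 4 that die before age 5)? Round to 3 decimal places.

0.776

q_4 = (l_4 − l_5) / l_4 = (0.67 − 0.15) / 0.67
     = 0.52 / 0.67 = 0.776119… → 0.776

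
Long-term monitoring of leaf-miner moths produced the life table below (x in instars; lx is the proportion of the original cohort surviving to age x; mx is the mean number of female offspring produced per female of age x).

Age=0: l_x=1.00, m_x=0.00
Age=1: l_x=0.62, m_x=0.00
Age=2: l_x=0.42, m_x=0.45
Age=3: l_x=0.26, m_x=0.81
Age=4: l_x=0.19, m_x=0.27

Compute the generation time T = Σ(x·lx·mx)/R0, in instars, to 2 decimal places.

2.69

lx·mx: 0, 0, 0.189, 0.2106, 0.0513 → R0 = 0.4509
x·lx·mx: 0, 0, 0.378, 0.6318, 0.2052 → Σ = 1.215
T = 1.215 / 0.4509 = 2.694611… → 2.69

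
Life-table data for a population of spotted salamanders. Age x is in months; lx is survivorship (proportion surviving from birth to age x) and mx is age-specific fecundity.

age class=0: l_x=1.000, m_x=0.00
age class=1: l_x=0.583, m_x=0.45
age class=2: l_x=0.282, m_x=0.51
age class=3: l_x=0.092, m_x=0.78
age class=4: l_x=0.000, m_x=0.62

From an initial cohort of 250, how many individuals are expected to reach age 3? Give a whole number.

Expected survivors = N0 · l_3 = 250 × 0.092 = 23 → 23

23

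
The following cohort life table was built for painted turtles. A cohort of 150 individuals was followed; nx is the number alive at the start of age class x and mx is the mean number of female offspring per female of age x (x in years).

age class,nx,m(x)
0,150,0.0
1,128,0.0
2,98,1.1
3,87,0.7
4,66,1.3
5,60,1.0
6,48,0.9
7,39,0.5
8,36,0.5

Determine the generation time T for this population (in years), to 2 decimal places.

lx = nx/n0 = nx/150: 1, 0.85333…, 0.65333…, 0.58, 0.44, 0.4, 0.32, 0.26, 0.24
lx·mx: 0, 0, 0.718667…, 0.406, 0.572, 0.4, 0.288, 0.13, 0.12 → R0 = 2.634667…
x·lx·mx: 0, 0, 1.437333…, 1.218, 2.288, 2, 1.728, 0.91, 0.96 → Σ = 10.541333…
T = 10.541333… / 2.634667… = 4.001012… → 4.00

4.00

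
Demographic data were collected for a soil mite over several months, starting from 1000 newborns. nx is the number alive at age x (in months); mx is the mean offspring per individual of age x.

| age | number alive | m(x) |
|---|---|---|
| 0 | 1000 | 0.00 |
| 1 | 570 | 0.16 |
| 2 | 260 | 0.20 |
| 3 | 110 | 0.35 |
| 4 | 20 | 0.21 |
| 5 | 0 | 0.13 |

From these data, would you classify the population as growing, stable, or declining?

declining

lx = nx/n0 = nx/1000: 1, 0.57, 0.26, 0.11, 0.02, 0
R0 = Σ lx·mx = 0 + 0.0912 + 0.052 + 0.0385 + 0.0042 + 0 = 0.1859
R0 < 1, so the population is declining.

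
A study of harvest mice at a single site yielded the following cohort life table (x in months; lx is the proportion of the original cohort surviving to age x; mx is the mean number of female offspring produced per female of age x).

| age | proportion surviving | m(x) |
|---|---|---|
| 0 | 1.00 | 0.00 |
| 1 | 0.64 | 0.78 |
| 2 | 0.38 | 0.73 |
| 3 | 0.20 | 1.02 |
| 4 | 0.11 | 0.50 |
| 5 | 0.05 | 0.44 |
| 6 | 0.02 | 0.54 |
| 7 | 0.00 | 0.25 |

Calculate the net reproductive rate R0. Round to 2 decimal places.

1.07

lx·mx by age: 0, 0.4992, 0.2774, 0.204, 0.055, 0.022, 0.0108, 0
R0 = Σ lx·mx = 1.0684 → 1.07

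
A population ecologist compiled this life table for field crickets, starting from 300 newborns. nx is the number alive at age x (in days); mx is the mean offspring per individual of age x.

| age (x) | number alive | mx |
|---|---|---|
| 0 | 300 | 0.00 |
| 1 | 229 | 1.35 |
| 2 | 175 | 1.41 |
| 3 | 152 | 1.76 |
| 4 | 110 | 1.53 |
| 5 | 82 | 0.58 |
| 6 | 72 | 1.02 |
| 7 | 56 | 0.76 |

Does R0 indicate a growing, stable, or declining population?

growing

lx = nx/n0 = nx/300: 1, 0.76333…, 0.58333…, 0.50667…, 0.36667…, 0.27333…, 0.24, 0.18667…
R0 = Σ lx·mx = 0 + 1.0305… + 0.8225… + 0.891733… + 0.561… + 0.158533… + 0.2448 + 0.141867… = 3.850933…
R0 > 1, so the population is growing.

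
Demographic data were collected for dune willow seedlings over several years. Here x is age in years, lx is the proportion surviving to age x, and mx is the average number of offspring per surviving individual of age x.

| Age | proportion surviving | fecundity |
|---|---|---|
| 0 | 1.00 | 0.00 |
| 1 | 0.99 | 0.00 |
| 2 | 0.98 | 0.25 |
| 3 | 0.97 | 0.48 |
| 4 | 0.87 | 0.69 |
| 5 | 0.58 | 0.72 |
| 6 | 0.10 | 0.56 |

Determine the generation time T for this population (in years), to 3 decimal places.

3.761

lx·mx: 0, 0, 0.245, 0.4656, 0.6003, 0.4176, 0.056 → R0 = 1.7845
x·lx·mx: 0, 0, 0.49, 1.3968, 2.4012, 2.088, 0.336 → Σ = 6.712
T = 6.712 / 1.7845 = 3.761278… → 3.761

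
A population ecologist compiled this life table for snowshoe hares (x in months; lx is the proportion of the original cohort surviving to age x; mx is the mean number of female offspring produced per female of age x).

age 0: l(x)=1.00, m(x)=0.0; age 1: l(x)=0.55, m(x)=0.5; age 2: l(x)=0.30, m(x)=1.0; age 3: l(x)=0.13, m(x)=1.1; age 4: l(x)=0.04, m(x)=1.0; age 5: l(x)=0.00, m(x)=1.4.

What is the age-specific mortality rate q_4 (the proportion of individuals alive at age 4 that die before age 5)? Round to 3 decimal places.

q_4 = (l_4 − l_5) / l_4 = (0.04 − 0) / 0.04
     = 0.04 / 0.04 = 1 → 1.000

1.000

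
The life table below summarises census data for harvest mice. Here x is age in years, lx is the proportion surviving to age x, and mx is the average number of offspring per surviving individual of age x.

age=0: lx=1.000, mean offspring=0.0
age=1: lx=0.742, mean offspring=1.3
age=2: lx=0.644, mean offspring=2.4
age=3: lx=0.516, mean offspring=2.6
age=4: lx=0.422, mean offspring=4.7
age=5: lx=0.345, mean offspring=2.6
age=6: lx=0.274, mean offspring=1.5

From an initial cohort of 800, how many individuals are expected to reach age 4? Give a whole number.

338

Expected survivors = N0 · l_4 = 800 × 0.422 = 337.6 → 338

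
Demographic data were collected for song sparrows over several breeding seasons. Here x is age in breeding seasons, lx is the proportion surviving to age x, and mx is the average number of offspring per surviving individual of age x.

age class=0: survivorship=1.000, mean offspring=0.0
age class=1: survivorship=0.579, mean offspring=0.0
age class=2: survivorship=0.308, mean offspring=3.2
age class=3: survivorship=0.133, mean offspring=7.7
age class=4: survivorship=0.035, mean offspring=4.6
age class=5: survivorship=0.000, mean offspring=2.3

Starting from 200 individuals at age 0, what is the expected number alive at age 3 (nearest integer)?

Expected survivors = N0 · l_3 = 200 × 0.133 = 26.6 → 27

27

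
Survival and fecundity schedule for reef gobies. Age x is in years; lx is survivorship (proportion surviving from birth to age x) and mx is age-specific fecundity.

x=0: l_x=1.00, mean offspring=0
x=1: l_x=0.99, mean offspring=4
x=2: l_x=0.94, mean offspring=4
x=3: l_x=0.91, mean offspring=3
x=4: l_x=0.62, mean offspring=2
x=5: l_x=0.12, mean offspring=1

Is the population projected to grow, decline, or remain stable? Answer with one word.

R0 = Σ lx·mx = 0 + 3.96 + 3.76 + 2.73 + 1.24 + 0.12 = 11.81
R0 > 1, so the population is growing.

growing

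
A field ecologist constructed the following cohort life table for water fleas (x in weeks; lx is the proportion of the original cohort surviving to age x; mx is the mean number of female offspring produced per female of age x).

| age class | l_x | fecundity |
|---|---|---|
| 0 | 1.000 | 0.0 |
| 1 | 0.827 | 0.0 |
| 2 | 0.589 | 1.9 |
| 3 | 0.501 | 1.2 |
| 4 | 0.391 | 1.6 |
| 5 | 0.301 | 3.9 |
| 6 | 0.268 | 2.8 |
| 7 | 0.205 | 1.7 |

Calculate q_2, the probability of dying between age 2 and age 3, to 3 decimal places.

0.149

q_2 = (l_2 − l_3) / l_2 = (0.589 − 0.501) / 0.589
     = 0.088 / 0.589 = 0.149406… → 0.149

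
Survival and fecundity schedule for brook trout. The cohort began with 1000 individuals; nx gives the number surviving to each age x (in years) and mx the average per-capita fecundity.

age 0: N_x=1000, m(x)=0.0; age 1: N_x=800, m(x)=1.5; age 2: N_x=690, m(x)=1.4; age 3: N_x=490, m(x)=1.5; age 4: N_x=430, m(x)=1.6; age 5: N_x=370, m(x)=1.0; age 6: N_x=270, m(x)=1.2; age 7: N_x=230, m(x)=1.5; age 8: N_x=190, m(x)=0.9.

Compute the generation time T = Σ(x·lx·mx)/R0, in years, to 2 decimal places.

lx = nx/n0 = nx/1000: 1, 0.8, 0.69, 0.49, 0.43, 0.37, 0.27, 0.23, 0.19
lx·mx: 0, 1.2, 0.966, 0.735, 0.688, 0.37, 0.324, 0.345, 0.171 → R0 = 4.799
x·lx·mx: 0, 1.2, 1.932, 2.205, 2.752, 1.85, 1.944, 2.415, 1.368 → Σ = 15.666
T = 15.666 / 4.799 = 3.26443… → 3.26

3.26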